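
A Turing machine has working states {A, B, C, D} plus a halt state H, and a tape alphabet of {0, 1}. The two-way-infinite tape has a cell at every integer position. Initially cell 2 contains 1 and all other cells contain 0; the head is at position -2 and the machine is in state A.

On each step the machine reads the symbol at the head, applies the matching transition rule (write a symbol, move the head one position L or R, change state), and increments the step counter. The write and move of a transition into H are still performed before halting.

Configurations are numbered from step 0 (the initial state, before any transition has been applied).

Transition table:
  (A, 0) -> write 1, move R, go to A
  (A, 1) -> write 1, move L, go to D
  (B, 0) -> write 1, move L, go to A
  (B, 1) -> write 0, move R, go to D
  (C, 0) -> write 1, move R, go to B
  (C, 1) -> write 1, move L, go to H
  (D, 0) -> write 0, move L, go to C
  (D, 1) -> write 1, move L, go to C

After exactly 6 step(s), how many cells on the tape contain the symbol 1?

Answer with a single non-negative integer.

Answer: 5

Derivation:
Step 1: in state A at pos -2, read 0 -> (A,0)->write 1,move R,goto A. Now: state=A, head=-1, tape[-3..3]=0100010 (head:   ^)
Step 2: in state A at pos -1, read 0 -> (A,0)->write 1,move R,goto A. Now: state=A, head=0, tape[-3..3]=0110010 (head:    ^)
Step 3: in state A at pos 0, read 0 -> (A,0)->write 1,move R,goto A. Now: state=A, head=1, tape[-3..3]=0111010 (head:     ^)
Step 4: in state A at pos 1, read 0 -> (A,0)->write 1,move R,goto A. Now: state=A, head=2, tape[-3..3]=0111110 (head:      ^)
Step 5: in state A at pos 2, read 1 -> (A,1)->write 1,move L,goto D. Now: state=D, head=1, tape[-3..3]=0111110 (head:     ^)
Step 6: in state D at pos 1, read 1 -> (D,1)->write 1,move L,goto C. Now: state=C, head=0, tape[-3..3]=0111110 (head:    ^)
Cells containing 1 after step 6: {-2, -1, 0, 1, 2} -> 5 cell(s)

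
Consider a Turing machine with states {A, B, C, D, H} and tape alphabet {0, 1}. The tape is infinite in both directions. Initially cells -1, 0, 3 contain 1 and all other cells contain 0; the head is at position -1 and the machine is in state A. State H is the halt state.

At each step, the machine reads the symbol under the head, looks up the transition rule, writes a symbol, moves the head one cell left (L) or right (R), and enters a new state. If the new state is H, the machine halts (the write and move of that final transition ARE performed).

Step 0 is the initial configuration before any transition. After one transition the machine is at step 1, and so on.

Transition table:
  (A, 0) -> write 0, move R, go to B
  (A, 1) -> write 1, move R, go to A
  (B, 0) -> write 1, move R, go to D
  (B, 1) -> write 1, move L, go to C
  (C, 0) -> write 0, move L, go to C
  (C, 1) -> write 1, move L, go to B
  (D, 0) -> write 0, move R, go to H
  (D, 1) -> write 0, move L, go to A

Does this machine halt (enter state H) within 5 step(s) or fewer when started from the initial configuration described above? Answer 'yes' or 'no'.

Step 1: in state A at pos -1, read 1 -> (A,1)->write 1,move R,goto A. Now: state=A, head=0, tape[-2..4]=0110010 (head:   ^)
Step 2: in state A at pos 0, read 1 -> (A,1)->write 1,move R,goto A. Now: state=A, head=1, tape[-2..4]=0110010 (head:    ^)
Step 3: in state A at pos 1, read 0 -> (A,0)->write 0,move R,goto B. Now: state=B, head=2, tape[-2..4]=0110010 (head:     ^)
Step 4: in state B at pos 2, read 0 -> (B,0)->write 1,move R,goto D. Now: state=D, head=3, tape[-2..4]=0110110 (head:      ^)
Step 5: in state D at pos 3, read 1 -> (D,1)->write 0,move L,goto A. Now: state=A, head=2, tape[-2..4]=0110100 (head:     ^)
After 5 step(s): state = A (not H) -> not halted within 5 -> no

Answer: no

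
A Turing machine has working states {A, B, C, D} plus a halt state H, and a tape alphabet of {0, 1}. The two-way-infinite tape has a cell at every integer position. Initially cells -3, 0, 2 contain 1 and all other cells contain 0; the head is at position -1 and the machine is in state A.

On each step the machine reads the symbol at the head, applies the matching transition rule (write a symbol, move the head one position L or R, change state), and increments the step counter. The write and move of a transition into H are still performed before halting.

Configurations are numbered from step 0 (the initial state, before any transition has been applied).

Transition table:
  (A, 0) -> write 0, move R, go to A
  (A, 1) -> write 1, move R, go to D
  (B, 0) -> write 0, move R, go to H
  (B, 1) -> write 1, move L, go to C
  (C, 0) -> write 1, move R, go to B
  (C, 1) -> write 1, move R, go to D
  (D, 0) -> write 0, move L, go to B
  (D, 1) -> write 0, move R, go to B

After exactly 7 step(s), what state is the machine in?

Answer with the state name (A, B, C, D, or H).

Answer: D

Derivation:
Step 1: in state A at pos -1, read 0 -> (A,0)->write 0,move R,goto A. Now: state=A, head=0, tape[-4..3]=01001010 (head:     ^)
Step 2: in state A at pos 0, read 1 -> (A,1)->write 1,move R,goto D. Now: state=D, head=1, tape[-4..3]=01001010 (head:      ^)
Step 3: in state D at pos 1, read 0 -> (D,0)->write 0,move L,goto B. Now: state=B, head=0, tape[-4..3]=01001010 (head:     ^)
Step 4: in state B at pos 0, read 1 -> (B,1)->write 1,move L,goto C. Now: state=C, head=-1, tape[-4..3]=01001010 (head:    ^)
Step 5: in state C at pos -1, read 0 -> (C,0)->write 1,move R,goto B. Now: state=B, head=0, tape[-4..3]=01011010 (head:     ^)
Step 6: in state B at pos 0, read 1 -> (B,1)->write 1,move L,goto C. Now: state=C, head=-1, tape[-4..3]=01011010 (head:    ^)
Step 7: in state C at pos -1, read 1 -> (C,1)->write 1,move R,goto D. Now: state=D, head=0, tape[-4..3]=01011010 (head:     ^)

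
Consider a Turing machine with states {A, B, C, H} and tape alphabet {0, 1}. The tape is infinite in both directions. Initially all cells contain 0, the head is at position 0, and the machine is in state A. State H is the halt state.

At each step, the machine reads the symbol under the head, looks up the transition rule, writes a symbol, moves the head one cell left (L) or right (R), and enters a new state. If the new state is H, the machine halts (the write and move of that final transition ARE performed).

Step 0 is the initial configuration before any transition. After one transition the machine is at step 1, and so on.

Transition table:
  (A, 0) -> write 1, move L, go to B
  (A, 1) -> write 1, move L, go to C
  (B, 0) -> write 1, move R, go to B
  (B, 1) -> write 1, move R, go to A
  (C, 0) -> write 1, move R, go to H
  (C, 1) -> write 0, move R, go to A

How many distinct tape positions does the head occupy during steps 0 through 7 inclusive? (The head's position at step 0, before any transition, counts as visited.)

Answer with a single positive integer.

Answer: 3

Derivation:
Step 1: in state A at pos 0, read 0 -> (A,0)->write 1,move L,goto B. Now: state=B, head=-1, tape[-2..1]=0010 (head:  ^)
Step 2: in state B at pos -1, read 0 -> (B,0)->write 1,move R,goto B. Now: state=B, head=0, tape[-2..1]=0110 (head:   ^)
Step 3: in state B at pos 0, read 1 -> (B,1)->write 1,move R,goto A. Now: state=A, head=1, tape[-2..2]=01100 (head:    ^)
Step 4: in state A at pos 1, read 0 -> (A,0)->write 1,move L,goto B. Now: state=B, head=0, tape[-2..2]=01110 (head:   ^)
Step 5: in state B at pos 0, read 1 -> (B,1)->write 1,move R,goto A. Now: state=A, head=1, tape[-2..2]=01110 (head:    ^)
Step 6: in state A at pos 1, read 1 -> (A,1)->write 1,move L,goto C. Now: state=C, head=0, tape[-2..2]=01110 (head:   ^)
Step 7: in state C at pos 0, read 1 -> (C,1)->write 0,move R,goto A. Now: state=A, head=1, tape[-2..2]=01010 (head:    ^)
Head positions at steps 0..7: starting at 0, distinct positions visited = {-1, 0, 1} -> 3 position(s)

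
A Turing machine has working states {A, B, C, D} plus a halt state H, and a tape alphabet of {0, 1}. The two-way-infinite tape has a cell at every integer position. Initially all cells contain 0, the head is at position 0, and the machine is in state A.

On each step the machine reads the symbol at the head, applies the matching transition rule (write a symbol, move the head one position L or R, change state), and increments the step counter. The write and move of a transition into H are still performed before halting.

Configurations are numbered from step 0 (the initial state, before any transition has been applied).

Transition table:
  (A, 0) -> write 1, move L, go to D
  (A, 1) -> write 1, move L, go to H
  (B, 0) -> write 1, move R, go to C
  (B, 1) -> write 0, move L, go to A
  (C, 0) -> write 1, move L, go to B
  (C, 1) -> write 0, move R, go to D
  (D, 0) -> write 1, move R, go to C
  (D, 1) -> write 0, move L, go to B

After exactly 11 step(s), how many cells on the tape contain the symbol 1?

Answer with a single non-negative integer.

Step 1: in state A at pos 0, read 0 -> (A,0)->write 1,move L,goto D. Now: state=D, head=-1, tape[-2..1]=0010 (head:  ^)
Step 2: in state D at pos -1, read 0 -> (D,0)->write 1,move R,goto C. Now: state=C, head=0, tape[-2..1]=0110 (head:   ^)
Step 3: in state C at pos 0, read 1 -> (C,1)->write 0,move R,goto D. Now: state=D, head=1, tape[-2..2]=01000 (head:    ^)
Step 4: in state D at pos 1, read 0 -> (D,0)->write 1,move R,goto C. Now: state=C, head=2, tape[-2..3]=010100 (head:     ^)
Step 5: in state C at pos 2, read 0 -> (C,0)->write 1,move L,goto B. Now: state=B, head=1, tape[-2..3]=010110 (head:    ^)
Step 6: in state B at pos 1, read 1 -> (B,1)->write 0,move L,goto A. Now: state=A, head=0, tape[-2..3]=010010 (head:   ^)
Step 7: in state A at pos 0, read 0 -> (A,0)->write 1,move L,goto D. Now: state=D, head=-1, tape[-2..3]=011010 (head:  ^)
Step 8: in state D at pos -1, read 1 -> (D,1)->write 0,move L,goto B. Now: state=B, head=-2, tape[-3..3]=0001010 (head:  ^)
Step 9: in state B at pos -2, read 0 -> (B,0)->write 1,move R,goto C. Now: state=C, head=-1, tape[-3..3]=0101010 (head:   ^)
Step 10: in state C at pos -1, read 0 -> (C,0)->write 1,move L,goto B. Now: state=B, head=-2, tape[-3..3]=0111010 (head:  ^)
Step 11: in state B at pos -2, read 1 -> (B,1)->write 0,move L,goto A. Now: state=A, head=-3, tape[-4..3]=00011010 (head:  ^)
Cells containing 1 after step 11: {-1, 0, 2} -> 3 cell(s)

Answer: 3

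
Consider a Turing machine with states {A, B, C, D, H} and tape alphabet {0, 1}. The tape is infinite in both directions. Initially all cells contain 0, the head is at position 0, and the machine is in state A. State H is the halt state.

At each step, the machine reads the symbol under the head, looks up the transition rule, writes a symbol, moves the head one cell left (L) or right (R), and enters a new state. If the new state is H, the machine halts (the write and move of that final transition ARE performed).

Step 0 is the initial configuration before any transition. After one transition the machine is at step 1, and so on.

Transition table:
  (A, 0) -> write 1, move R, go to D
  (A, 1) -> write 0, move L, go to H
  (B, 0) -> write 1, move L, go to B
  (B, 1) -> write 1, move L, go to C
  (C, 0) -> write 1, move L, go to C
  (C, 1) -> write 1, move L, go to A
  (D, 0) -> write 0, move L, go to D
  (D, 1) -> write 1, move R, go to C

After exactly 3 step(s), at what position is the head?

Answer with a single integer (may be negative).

Answer: 1

Derivation:
Step 1: in state A at pos 0, read 0 -> (A,0)->write 1,move R,goto D. Now: state=D, head=1, tape[-1..2]=0100 (head:   ^)
Step 2: in state D at pos 1, read 0 -> (D,0)->write 0,move L,goto D. Now: state=D, head=0, tape[-1..2]=0100 (head:  ^)
Step 3: in state D at pos 0, read 1 -> (D,1)->write 1,move R,goto C. Now: state=C, head=1, tape[-1..2]=0100 (head:   ^)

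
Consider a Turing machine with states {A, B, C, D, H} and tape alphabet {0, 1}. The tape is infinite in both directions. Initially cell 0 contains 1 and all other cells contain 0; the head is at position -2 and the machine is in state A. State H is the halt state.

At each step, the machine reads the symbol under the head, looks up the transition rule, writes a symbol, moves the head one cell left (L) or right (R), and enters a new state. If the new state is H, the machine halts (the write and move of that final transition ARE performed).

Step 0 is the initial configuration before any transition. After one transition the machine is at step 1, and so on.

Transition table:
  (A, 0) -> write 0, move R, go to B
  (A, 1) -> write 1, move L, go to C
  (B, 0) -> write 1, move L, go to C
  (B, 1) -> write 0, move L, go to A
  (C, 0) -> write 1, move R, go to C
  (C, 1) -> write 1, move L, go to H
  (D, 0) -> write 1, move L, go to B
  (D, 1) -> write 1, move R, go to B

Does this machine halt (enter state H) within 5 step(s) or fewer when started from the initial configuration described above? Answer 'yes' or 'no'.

Answer: yes

Derivation:
Step 1: in state A at pos -2, read 0 -> (A,0)->write 0,move R,goto B. Now: state=B, head=-1, tape[-3..1]=00010 (head:   ^)
Step 2: in state B at pos -1, read 0 -> (B,0)->write 1,move L,goto C. Now: state=C, head=-2, tape[-3..1]=00110 (head:  ^)
Step 3: in state C at pos -2, read 0 -> (C,0)->write 1,move R,goto C. Now: state=C, head=-1, tape[-3..1]=01110 (head:   ^)
Step 4: in state C at pos -1, read 1 -> (C,1)->write 1,move L,goto H. Now: state=H, head=-2, tape[-3..1]=01110 (head:  ^)
State H reached at step 4; 4 <= 5 -> yes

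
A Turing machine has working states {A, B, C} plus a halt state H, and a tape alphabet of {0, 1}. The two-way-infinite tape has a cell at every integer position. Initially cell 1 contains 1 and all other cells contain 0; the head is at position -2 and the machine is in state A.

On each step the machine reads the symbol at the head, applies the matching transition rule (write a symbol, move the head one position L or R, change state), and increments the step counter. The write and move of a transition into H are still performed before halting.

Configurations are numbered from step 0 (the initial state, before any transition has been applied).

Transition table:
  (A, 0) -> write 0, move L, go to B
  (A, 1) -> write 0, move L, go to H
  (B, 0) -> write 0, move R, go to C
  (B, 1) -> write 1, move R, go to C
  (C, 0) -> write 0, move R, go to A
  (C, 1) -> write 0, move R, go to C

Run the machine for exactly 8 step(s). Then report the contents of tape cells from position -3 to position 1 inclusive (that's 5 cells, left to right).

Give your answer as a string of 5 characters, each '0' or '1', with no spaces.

Step 1: in state A at pos -2, read 0 -> (A,0)->write 0,move L,goto B. Now: state=B, head=-3, tape[-4..2]=0000010 (head:  ^)
Step 2: in state B at pos -3, read 0 -> (B,0)->write 0,move R,goto C. Now: state=C, head=-2, tape[-4..2]=0000010 (head:   ^)
Step 3: in state C at pos -2, read 0 -> (C,0)->write 0,move R,goto A. Now: state=A, head=-1, tape[-4..2]=0000010 (head:    ^)
Step 4: in state A at pos -1, read 0 -> (A,0)->write 0,move L,goto B. Now: state=B, head=-2, tape[-4..2]=0000010 (head:   ^)
Step 5: in state B at pos -2, read 0 -> (B,0)->write 0,move R,goto C. Now: state=C, head=-1, tape[-4..2]=0000010 (head:    ^)
Step 6: in state C at pos -1, read 0 -> (C,0)->write 0,move R,goto A. Now: state=A, head=0, tape[-4..2]=0000010 (head:     ^)
Step 7: in state A at pos 0, read 0 -> (A,0)->write 0,move L,goto B. Now: state=B, head=-1, tape[-4..2]=0000010 (head:    ^)
Step 8: in state B at pos -1, read 0 -> (B,0)->write 0,move R,goto C. Now: state=C, head=0, tape[-4..2]=0000010 (head:     ^)

Answer: 00001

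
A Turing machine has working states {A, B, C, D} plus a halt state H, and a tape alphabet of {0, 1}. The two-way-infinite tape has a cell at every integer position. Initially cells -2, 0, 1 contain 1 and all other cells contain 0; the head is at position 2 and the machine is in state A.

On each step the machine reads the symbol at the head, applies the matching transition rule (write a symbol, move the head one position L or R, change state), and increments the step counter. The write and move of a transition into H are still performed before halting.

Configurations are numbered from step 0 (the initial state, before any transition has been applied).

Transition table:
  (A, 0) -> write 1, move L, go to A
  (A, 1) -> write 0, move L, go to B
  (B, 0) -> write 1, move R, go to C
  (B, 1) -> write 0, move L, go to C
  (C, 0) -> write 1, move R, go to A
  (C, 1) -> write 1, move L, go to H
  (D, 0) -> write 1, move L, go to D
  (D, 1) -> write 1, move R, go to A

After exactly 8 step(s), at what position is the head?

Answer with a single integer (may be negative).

Answer: -2

Derivation:
Step 1: in state A at pos 2, read 0 -> (A,0)->write 1,move L,goto A. Now: state=A, head=1, tape[-3..3]=0101110 (head:     ^)
Step 2: in state A at pos 1, read 1 -> (A,1)->write 0,move L,goto B. Now: state=B, head=0, tape[-3..3]=0101010 (head:    ^)
Step 3: in state B at pos 0, read 1 -> (B,1)->write 0,move L,goto C. Now: state=C, head=-1, tape[-3..3]=0100010 (head:   ^)
Step 4: in state C at pos -1, read 0 -> (C,0)->write 1,move R,goto A. Now: state=A, head=0, tape[-3..3]=0110010 (head:    ^)
Step 5: in state A at pos 0, read 0 -> (A,0)->write 1,move L,goto A. Now: state=A, head=-1, tape[-3..3]=0111010 (head:   ^)
Step 6: in state A at pos -1, read 1 -> (A,1)->write 0,move L,goto B. Now: state=B, head=-2, tape[-3..3]=0101010 (head:  ^)
Step 7: in state B at pos -2, read 1 -> (B,1)->write 0,move L,goto C. Now: state=C, head=-3, tape[-4..3]=00001010 (head:  ^)
Step 8: in state C at pos -3, read 0 -> (C,0)->write 1,move R,goto A. Now: state=A, head=-2, tape[-4..3]=01001010 (head:   ^)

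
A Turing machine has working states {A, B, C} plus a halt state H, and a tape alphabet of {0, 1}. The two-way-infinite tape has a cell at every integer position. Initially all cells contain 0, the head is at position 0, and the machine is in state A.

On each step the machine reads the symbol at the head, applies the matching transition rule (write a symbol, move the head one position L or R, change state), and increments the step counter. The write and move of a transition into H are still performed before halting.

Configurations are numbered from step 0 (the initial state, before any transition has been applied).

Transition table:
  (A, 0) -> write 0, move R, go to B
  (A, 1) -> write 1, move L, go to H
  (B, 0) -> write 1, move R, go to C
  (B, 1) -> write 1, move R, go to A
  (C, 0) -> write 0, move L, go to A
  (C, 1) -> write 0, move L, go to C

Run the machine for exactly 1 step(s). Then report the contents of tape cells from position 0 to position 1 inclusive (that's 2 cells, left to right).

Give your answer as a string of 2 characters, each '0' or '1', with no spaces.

Answer: 00

Derivation:
Step 1: in state A at pos 0, read 0 -> (A,0)->write 0,move R,goto B. Now: state=B, head=1, tape[-1..2]=0000 (head:   ^)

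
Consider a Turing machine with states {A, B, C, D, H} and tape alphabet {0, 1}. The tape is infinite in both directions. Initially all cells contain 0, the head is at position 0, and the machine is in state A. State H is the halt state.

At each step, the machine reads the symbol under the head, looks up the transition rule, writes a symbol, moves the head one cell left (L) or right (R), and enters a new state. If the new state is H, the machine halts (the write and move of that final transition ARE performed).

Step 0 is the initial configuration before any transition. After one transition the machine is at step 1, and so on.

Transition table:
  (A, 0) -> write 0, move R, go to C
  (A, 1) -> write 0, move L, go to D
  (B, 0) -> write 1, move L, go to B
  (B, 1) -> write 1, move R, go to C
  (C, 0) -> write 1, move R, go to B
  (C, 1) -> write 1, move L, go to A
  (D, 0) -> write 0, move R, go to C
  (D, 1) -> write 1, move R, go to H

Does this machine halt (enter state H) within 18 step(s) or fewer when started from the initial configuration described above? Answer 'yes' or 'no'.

Step 1: in state A at pos 0, read 0 -> (A,0)->write 0,move R,goto C. Now: state=C, head=1, tape[-1..2]=0000 (head:   ^)
Step 2: in state C at pos 1, read 0 -> (C,0)->write 1,move R,goto B. Now: state=B, head=2, tape[-1..3]=00100 (head:    ^)
Step 3: in state B at pos 2, read 0 -> (B,0)->write 1,move L,goto B. Now: state=B, head=1, tape[-1..3]=00110 (head:   ^)
Step 4: in state B at pos 1, read 1 -> (B,1)->write 1,move R,goto C. Now: state=C, head=2, tape[-1..3]=00110 (head:    ^)
Step 5: in state C at pos 2, read 1 -> (C,1)->write 1,move L,goto A. Now: state=A, head=1, tape[-1..3]=00110 (head:   ^)
Step 6: in state A at pos 1, read 1 -> (A,1)->write 0,move L,goto D. Now: state=D, head=0, tape[-1..3]=00010 (head:  ^)
Step 7: in state D at pos 0, read 0 -> (D,0)->write 0,move R,goto C. Now: state=C, head=1, tape[-1..3]=00010 (head:   ^)
Step 8: in state C at pos 1, read 0 -> (C,0)->write 1,move R,goto B. Now: state=B, head=2, tape[-1..3]=00110 (head:    ^)
Step 9: in state B at pos 2, read 1 -> (B,1)->write 1,move R,goto C. Now: state=C, head=3, tape[-1..4]=001100 (head:     ^)
Step 10: in state C at pos 3, read 0 -> (C,0)->write 1,move R,goto B. Now: state=B, head=4, tape[-1..5]=0011100 (head:      ^)
Step 11: in state B at pos 4, read 0 -> (B,0)->write 1,move L,goto B. Now: state=B, head=3, tape[-1..5]=0011110 (head:     ^)
Step 12: in state B at pos 3, read 1 -> (B,1)->write 1,move R,goto C. Now: state=C, head=4, tape[-1..5]=0011110 (head:      ^)
Step 13: in state C at pos 4, read 1 -> (C,1)->write 1,move L,goto A. Now: state=A, head=3, tape[-1..5]=0011110 (head:     ^)
Step 14: in state A at pos 3, read 1 -> (A,1)->write 0,move L,goto D. Now: state=D, head=2, tape[-1..5]=0011010 (head:    ^)
Step 15: in state D at pos 2, read 1 -> (D,1)->write 1,move R,goto H. Now: state=H, head=3, tape[-1..5]=0011010 (head:     ^)
State H reached at step 15; 15 <= 18 -> yes

Answer: yes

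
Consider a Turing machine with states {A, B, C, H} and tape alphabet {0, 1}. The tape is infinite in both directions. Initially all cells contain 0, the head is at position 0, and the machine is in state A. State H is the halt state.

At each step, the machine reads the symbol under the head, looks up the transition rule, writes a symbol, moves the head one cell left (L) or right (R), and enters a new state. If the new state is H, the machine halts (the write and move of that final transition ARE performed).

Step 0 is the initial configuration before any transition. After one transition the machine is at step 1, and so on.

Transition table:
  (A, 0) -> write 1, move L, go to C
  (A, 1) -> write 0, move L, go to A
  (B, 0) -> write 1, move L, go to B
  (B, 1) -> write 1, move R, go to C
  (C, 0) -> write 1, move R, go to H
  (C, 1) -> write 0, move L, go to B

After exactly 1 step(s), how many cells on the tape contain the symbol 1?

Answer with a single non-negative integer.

Step 1: in state A at pos 0, read 0 -> (A,0)->write 1,move L,goto C. Now: state=C, head=-1, tape[-2..1]=0010 (head:  ^)
Cells containing 1 after step 1: {0} -> 1 cell(s)

Answer: 1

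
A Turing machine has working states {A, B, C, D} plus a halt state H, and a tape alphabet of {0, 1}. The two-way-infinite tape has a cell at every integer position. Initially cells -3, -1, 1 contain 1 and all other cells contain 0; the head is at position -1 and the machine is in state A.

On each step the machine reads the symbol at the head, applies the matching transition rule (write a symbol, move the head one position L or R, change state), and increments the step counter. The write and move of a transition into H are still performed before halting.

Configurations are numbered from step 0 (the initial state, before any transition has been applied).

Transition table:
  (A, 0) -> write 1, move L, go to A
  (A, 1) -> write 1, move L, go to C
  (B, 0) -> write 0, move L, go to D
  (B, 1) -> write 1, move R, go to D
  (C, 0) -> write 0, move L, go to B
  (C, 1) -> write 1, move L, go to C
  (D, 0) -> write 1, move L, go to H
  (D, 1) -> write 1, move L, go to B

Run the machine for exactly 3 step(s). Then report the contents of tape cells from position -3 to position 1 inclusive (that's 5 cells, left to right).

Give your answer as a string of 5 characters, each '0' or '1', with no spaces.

Answer: 10101

Derivation:
Step 1: in state A at pos -1, read 1 -> (A,1)->write 1,move L,goto C. Now: state=C, head=-2, tape[-4..2]=0101010 (head:   ^)
Step 2: in state C at pos -2, read 0 -> (C,0)->write 0,move L,goto B. Now: state=B, head=-3, tape[-4..2]=0101010 (head:  ^)
Step 3: in state B at pos -3, read 1 -> (B,1)->write 1,move R,goto D. Now: state=D, head=-2, tape[-4..2]=0101010 (head:   ^)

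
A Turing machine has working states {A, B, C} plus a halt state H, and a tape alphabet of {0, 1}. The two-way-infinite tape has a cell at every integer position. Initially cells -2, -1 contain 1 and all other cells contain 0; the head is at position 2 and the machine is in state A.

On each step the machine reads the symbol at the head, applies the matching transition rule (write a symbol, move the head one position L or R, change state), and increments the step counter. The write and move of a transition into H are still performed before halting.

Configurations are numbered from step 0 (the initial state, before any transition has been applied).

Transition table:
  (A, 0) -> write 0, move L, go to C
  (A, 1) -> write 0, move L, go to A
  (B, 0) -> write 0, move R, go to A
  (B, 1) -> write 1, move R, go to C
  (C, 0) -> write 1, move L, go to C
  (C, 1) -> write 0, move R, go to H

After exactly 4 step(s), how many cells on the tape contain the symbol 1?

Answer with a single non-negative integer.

Step 1: in state A at pos 2, read 0 -> (A,0)->write 0,move L,goto C. Now: state=C, head=1, tape[-3..3]=0110000 (head:     ^)
Step 2: in state C at pos 1, read 0 -> (C,0)->write 1,move L,goto C. Now: state=C, head=0, tape[-3..3]=0110100 (head:    ^)
Step 3: in state C at pos 0, read 0 -> (C,0)->write 1,move L,goto C. Now: state=C, head=-1, tape[-3..3]=0111100 (head:   ^)
Step 4: in state C at pos -1, read 1 -> (C,1)->write 0,move R,goto H. Now: state=H, head=0, tape[-3..3]=0101100 (head:    ^)
Cells containing 1 after step 4: {-2, 0, 1} -> 3 cell(s)

Answer: 3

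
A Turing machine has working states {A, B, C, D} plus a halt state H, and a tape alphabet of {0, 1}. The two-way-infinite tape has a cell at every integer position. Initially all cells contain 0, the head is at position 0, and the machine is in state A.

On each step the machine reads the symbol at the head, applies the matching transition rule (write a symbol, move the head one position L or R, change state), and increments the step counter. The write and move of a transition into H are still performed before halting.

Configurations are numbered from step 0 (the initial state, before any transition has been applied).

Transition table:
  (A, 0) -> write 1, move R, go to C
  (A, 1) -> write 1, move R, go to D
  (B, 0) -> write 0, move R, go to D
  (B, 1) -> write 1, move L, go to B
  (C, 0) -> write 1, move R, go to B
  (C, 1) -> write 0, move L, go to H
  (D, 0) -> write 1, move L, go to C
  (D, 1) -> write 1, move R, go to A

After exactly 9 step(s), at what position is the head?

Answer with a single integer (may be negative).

Answer: -1

Derivation:
Step 1: in state A at pos 0, read 0 -> (A,0)->write 1,move R,goto C. Now: state=C, head=1, tape[-1..2]=0100 (head:   ^)
Step 2: in state C at pos 1, read 0 -> (C,0)->write 1,move R,goto B. Now: state=B, head=2, tape[-1..3]=01100 (head:    ^)
Step 3: in state B at pos 2, read 0 -> (B,0)->write 0,move R,goto D. Now: state=D, head=3, tape[-1..4]=011000 (head:     ^)
Step 4: in state D at pos 3, read 0 -> (D,0)->write 1,move L,goto C. Now: state=C, head=2, tape[-1..4]=011010 (head:    ^)
Step 5: in state C at pos 2, read 0 -> (C,0)->write 1,move R,goto B. Now: state=B, head=3, tape[-1..4]=011110 (head:     ^)
Step 6: in state B at pos 3, read 1 -> (B,1)->write 1,move L,goto B. Now: state=B, head=2, tape[-1..4]=011110 (head:    ^)
Step 7: in state B at pos 2, read 1 -> (B,1)->write 1,move L,goto B. Now: state=B, head=1, tape[-1..4]=011110 (head:   ^)
Step 8: in state B at pos 1, read 1 -> (B,1)->write 1,move L,goto B. Now: state=B, head=0, tape[-1..4]=011110 (head:  ^)
Step 9: in state B at pos 0, read 1 -> (B,1)->write 1,move L,goto B. Now: state=B, head=-1, tape[-2..4]=0011110 (head:  ^)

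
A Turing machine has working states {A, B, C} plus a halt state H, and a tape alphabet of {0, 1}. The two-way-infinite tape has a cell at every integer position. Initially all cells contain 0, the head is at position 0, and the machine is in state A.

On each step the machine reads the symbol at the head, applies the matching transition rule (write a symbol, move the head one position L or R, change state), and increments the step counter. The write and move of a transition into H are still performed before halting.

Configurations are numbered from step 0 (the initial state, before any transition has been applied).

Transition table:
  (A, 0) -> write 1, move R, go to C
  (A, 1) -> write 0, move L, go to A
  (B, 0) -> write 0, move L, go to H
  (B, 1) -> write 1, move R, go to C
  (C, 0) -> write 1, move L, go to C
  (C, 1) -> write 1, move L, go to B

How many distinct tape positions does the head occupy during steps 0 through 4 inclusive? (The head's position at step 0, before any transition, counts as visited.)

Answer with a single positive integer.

Step 1: in state A at pos 0, read 0 -> (A,0)->write 1,move R,goto C. Now: state=C, head=1, tape[-1..2]=0100 (head:   ^)
Step 2: in state C at pos 1, read 0 -> (C,0)->write 1,move L,goto C. Now: state=C, head=0, tape[-1..2]=0110 (head:  ^)
Step 3: in state C at pos 0, read 1 -> (C,1)->write 1,move L,goto B. Now: state=B, head=-1, tape[-2..2]=00110 (head:  ^)
Step 4: in state B at pos -1, read 0 -> (B,0)->write 0,move L,goto H. Now: state=H, head=-2, tape[-3..2]=000110 (head:  ^)
Head positions at steps 0..4: starting at 0, distinct positions visited = {-2, -1, 0, 1} -> 4 position(s)

Answer: 4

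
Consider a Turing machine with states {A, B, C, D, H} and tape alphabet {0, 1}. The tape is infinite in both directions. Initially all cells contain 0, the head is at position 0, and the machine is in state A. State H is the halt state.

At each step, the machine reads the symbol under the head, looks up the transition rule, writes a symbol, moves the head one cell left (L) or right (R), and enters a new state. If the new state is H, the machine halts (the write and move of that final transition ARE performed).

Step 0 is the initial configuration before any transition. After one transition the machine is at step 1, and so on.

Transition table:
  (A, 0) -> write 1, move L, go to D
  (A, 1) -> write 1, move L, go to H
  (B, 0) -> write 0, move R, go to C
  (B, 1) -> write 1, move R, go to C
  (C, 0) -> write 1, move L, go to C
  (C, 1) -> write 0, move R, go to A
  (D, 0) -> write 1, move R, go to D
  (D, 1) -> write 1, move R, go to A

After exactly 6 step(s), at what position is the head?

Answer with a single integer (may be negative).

Step 1: in state A at pos 0, read 0 -> (A,0)->write 1,move L,goto D. Now: state=D, head=-1, tape[-2..1]=0010 (head:  ^)
Step 2: in state D at pos -1, read 0 -> (D,0)->write 1,move R,goto D. Now: state=D, head=0, tape[-2..1]=0110 (head:   ^)
Step 3: in state D at pos 0, read 1 -> (D,1)->write 1,move R,goto A. Now: state=A, head=1, tape[-2..2]=01100 (head:    ^)
Step 4: in state A at pos 1, read 0 -> (A,0)->write 1,move L,goto D. Now: state=D, head=0, tape[-2..2]=01110 (head:   ^)
Step 5: in state D at pos 0, read 1 -> (D,1)->write 1,move R,goto A. Now: state=A, head=1, tape[-2..2]=01110 (head:    ^)
Step 6: in state A at pos 1, read 1 -> (A,1)->write 1,move L,goto H. Now: state=H, head=0, tape[-2..2]=01110 (head:   ^)

Answer: 0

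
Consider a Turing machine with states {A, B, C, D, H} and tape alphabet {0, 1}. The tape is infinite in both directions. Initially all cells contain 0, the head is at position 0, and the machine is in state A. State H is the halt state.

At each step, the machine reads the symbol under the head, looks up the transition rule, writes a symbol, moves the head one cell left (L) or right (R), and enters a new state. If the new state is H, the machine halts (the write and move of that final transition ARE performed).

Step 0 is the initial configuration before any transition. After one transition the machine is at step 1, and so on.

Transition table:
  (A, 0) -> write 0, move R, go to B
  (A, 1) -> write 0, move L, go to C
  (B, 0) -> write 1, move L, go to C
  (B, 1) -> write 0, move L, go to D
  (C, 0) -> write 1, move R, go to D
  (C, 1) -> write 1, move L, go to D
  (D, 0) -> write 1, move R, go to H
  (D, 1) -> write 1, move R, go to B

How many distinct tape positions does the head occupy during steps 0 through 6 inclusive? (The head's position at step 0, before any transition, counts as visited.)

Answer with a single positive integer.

Step 1: in state A at pos 0, read 0 -> (A,0)->write 0,move R,goto B. Now: state=B, head=1, tape[-1..2]=0000 (head:   ^)
Step 2: in state B at pos 1, read 0 -> (B,0)->write 1,move L,goto C. Now: state=C, head=0, tape[-1..2]=0010 (head:  ^)
Step 3: in state C at pos 0, read 0 -> (C,0)->write 1,move R,goto D. Now: state=D, head=1, tape[-1..2]=0110 (head:   ^)
Step 4: in state D at pos 1, read 1 -> (D,1)->write 1,move R,goto B. Now: state=B, head=2, tape[-1..3]=01100 (head:    ^)
Step 5: in state B at pos 2, read 0 -> (B,0)->write 1,move L,goto C. Now: state=C, head=1, tape[-1..3]=01110 (head:   ^)
Step 6: in state C at pos 1, read 1 -> (C,1)->write 1,move L,goto D. Now: state=D, head=0, tape[-1..3]=01110 (head:  ^)
Head positions at steps 0..6: starting at 0, distinct positions visited = {0, 1, 2} -> 3 position(s)

Answer: 3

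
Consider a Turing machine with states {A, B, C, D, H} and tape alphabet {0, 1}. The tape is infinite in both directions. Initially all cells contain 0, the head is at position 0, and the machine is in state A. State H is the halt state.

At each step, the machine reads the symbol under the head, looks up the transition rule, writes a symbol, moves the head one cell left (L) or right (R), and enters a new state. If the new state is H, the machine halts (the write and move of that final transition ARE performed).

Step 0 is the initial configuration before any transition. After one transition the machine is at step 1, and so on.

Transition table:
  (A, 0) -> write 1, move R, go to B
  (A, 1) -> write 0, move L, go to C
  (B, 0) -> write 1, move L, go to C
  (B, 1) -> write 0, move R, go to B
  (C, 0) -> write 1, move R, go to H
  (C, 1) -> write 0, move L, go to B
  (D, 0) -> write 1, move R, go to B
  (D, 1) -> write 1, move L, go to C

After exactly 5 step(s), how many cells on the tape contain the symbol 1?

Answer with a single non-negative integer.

Step 1: in state A at pos 0, read 0 -> (A,0)->write 1,move R,goto B. Now: state=B, head=1, tape[-1..2]=0100 (head:   ^)
Step 2: in state B at pos 1, read 0 -> (B,0)->write 1,move L,goto C. Now: state=C, head=0, tape[-1..2]=0110 (head:  ^)
Step 3: in state C at pos 0, read 1 -> (C,1)->write 0,move L,goto B. Now: state=B, head=-1, tape[-2..2]=00010 (head:  ^)
Step 4: in state B at pos -1, read 0 -> (B,0)->write 1,move L,goto C. Now: state=C, head=-2, tape[-3..2]=001010 (head:  ^)
Step 5: in state C at pos -2, read 0 -> (C,0)->write 1,move R,goto H. Now: state=H, head=-1, tape[-3..2]=011010 (head:   ^)
Cells containing 1 after step 5: {-2, -1, 1} -> 3 cell(s)

Answer: 3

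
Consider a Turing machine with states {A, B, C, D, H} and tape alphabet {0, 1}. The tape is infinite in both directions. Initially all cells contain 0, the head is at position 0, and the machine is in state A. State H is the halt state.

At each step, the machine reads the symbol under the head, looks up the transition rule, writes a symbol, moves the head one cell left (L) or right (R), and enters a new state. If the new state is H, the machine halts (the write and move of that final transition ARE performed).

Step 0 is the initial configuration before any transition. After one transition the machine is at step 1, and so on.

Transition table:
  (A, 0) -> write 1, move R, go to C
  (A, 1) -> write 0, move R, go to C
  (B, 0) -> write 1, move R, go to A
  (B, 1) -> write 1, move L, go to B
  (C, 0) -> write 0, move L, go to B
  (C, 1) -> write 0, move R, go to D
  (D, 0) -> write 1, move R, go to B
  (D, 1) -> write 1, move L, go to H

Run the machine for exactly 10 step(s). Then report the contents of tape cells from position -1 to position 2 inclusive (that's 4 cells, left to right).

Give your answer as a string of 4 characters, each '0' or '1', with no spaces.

Answer: 1110

Derivation:
Step 1: in state A at pos 0, read 0 -> (A,0)->write 1,move R,goto C. Now: state=C, head=1, tape[-1..2]=0100 (head:   ^)
Step 2: in state C at pos 1, read 0 -> (C,0)->write 0,move L,goto B. Now: state=B, head=0, tape[-1..2]=0100 (head:  ^)
Step 3: in state B at pos 0, read 1 -> (B,1)->write 1,move L,goto B. Now: state=B, head=-1, tape[-2..2]=00100 (head:  ^)
Step 4: in state B at pos -1, read 0 -> (B,0)->write 1,move R,goto A. Now: state=A, head=0, tape[-2..2]=01100 (head:   ^)
Step 5: in state A at pos 0, read 1 -> (A,1)->write 0,move R,goto C. Now: state=C, head=1, tape[-2..2]=01000 (head:    ^)
Step 6: in state C at pos 1, read 0 -> (C,0)->write 0,move L,goto B. Now: state=B, head=0, tape[-2..2]=01000 (head:   ^)
Step 7: in state B at pos 0, read 0 -> (B,0)->write 1,move R,goto A. Now: state=A, head=1, tape[-2..2]=01100 (head:    ^)
Step 8: in state A at pos 1, read 0 -> (A,0)->write 1,move R,goto C. Now: state=C, head=2, tape[-2..3]=011100 (head:     ^)
Step 9: in state C at pos 2, read 0 -> (C,0)->write 0,move L,goto B. Now: state=B, head=1, tape[-2..3]=011100 (head:    ^)
Step 10: in state B at pos 1, read 1 -> (B,1)->write 1,move L,goto B. Now: state=B, head=0, tape[-2..3]=011100 (head:   ^)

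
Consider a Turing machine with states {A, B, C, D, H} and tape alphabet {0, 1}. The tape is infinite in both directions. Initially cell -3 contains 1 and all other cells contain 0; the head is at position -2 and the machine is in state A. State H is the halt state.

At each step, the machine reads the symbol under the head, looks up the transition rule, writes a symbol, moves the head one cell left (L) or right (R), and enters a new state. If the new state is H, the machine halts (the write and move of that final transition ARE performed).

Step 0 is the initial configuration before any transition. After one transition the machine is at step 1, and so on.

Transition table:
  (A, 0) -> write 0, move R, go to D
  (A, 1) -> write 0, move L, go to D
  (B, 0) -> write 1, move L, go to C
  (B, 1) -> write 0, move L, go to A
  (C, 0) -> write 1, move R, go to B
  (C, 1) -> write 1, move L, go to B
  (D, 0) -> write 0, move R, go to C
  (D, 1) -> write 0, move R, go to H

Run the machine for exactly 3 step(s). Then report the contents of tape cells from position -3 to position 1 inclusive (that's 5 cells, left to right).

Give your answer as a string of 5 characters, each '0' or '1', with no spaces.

Answer: 10010

Derivation:
Step 1: in state A at pos -2, read 0 -> (A,0)->write 0,move R,goto D. Now: state=D, head=-1, tape[-4..0]=01000 (head:    ^)
Step 2: in state D at pos -1, read 0 -> (D,0)->write 0,move R,goto C. Now: state=C, head=0, tape[-4..1]=010000 (head:     ^)
Step 3: in state C at pos 0, read 0 -> (C,0)->write 1,move R,goto B. Now: state=B, head=1, tape[-4..2]=0100100 (head:      ^)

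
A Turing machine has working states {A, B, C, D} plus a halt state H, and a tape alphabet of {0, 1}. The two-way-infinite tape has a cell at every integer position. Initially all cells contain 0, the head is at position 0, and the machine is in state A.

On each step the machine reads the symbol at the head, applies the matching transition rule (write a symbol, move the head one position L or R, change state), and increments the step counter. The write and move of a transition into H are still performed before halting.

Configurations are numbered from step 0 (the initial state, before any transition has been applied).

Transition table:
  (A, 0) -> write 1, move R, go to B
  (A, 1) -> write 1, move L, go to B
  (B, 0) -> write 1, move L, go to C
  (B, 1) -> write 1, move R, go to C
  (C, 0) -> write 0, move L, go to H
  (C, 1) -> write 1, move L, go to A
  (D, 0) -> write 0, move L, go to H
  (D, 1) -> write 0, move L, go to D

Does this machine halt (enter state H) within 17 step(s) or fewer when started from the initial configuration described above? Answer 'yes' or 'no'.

Step 1: in state A at pos 0, read 0 -> (A,0)->write 1,move R,goto B. Now: state=B, head=1, tape[-1..2]=0100 (head:   ^)
Step 2: in state B at pos 1, read 0 -> (B,0)->write 1,move L,goto C. Now: state=C, head=0, tape[-1..2]=0110 (head:  ^)
Step 3: in state C at pos 0, read 1 -> (C,1)->write 1,move L,goto A. Now: state=A, head=-1, tape[-2..2]=00110 (head:  ^)
Step 4: in state A at pos -1, read 0 -> (A,0)->write 1,move R,goto B. Now: state=B, head=0, tape[-2..2]=01110 (head:   ^)
Step 5: in state B at pos 0, read 1 -> (B,1)->write 1,move R,goto C. Now: state=C, head=1, tape[-2..2]=01110 (head:    ^)
Step 6: in state C at pos 1, read 1 -> (C,1)->write 1,move L,goto A. Now: state=A, head=0, tape[-2..2]=01110 (head:   ^)
Step 7: in state A at pos 0, read 1 -> (A,1)->write 1,move L,goto B. Now: state=B, head=-1, tape[-2..2]=01110 (head:  ^)
Step 8: in state B at pos -1, read 1 -> (B,1)->write 1,move R,goto C. Now: state=C, head=0, tape[-2..2]=01110 (head:   ^)
Step 9: in state C at pos 0, read 1 -> (C,1)->write 1,move L,goto A. Now: state=A, head=-1, tape[-2..2]=01110 (head:  ^)
Step 10: in state A at pos -1, read 1 -> (A,1)->write 1,move L,goto B. Now: state=B, head=-2, tape[-3..2]=001110 (head:  ^)
Step 11: in state B at pos -2, read 0 -> (B,0)->write 1,move L,goto C. Now: state=C, head=-3, tape[-4..2]=0011110 (head:  ^)
Step 12: in state C at pos -3, read 0 -> (C,0)->write 0,move L,goto H. Now: state=H, head=-4, tape[-5..2]=00011110 (head:  ^)
State H reached at step 12; 12 <= 17 -> yes

Answer: yes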